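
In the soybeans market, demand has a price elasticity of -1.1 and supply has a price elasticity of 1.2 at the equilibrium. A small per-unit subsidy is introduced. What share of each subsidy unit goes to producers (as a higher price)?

For a small subsidy around the equilibrium, the benefit split depends on the relative slopes, which at a point are proportional to the elasticities.
Buyer share = εs/(εs + |εd|) = 1.2/(1.2 + 1.1) = 12/23; seller share = |εd|/(εs + |εd|) = 11/23.
So producers capture 11/23 of the subsidy.

Producer share = 11/23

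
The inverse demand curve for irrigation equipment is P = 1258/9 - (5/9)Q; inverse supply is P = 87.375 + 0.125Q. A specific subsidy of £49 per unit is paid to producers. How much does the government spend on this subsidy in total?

Pre-subsidy: 1258/9 - (5/9)Q = 87.375 + 0.125Q gives Q* = 77 and P* = 97.
With the subsidy, sellers receive Ps = Pb + 49 for each unit, where Pb is the price buyers pay.
On the curves, Pb = 1258/9 - (5/9)Q and Ps = 87.375 + 0.125Q; the wedge Ps − Pb = 49 gives 87.375 + 0.125Q − (1258/9 - (5/9)Q) = 49, so Q' = 149.
Then Pb = 1258/9 − (5/9)·149 = 57 and Ps = 87.375 + 0.125·149 = 106.
Government outlay = subsidy × quantity = 49 × 149 = 7301.

Government cost = £7301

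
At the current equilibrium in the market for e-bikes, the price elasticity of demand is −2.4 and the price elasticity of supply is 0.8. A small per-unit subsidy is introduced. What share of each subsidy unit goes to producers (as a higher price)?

Producer share = 0.75

For a small subsidy around the equilibrium, the benefit split depends on the relative slopes, which at a point are proportional to the elasticities.
Buyer share = εs/(εs + |εd|) = 0.8/(0.8 + 2.4) = 0.25; seller share = |εd|/(εs + |εd|) = 0.75.
So producers capture 0.75 of the subsidy.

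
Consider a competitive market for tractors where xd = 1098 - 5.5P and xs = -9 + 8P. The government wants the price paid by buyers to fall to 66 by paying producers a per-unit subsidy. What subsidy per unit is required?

At a buyer price of 66, quantity demanded is 1098 − 5.5·66 = 735.
Sellers supply 735 only when they receive Ps with -9 + 8·Ps = 735, i.e. Ps = 93.
s = Ps − Pb = 93 − 66 = 27.

Required subsidy s = 27 per unit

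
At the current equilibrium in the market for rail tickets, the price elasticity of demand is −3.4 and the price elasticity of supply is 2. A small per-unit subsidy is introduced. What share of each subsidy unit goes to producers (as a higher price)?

For a small subsidy around the equilibrium, the benefit split depends on the relative slopes, which at a point are proportional to the elasticities.
Buyer share = εs/(εs + |εd|) = 2/(2 + 3.4) = 10/27; seller share = |εd|/(εs + |εd|) = 17/27.
So producers capture 17/27 of the subsidy.

Producer share = 17/27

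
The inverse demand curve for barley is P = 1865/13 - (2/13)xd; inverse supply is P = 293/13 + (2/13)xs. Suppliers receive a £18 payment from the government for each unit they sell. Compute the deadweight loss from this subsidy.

Pre-subsidy: 1865/13 - (2/13)x = 293/13 + (2/13)x gives x* = 393 and P* = 83.
With the subsidy, sellers receive Ps = Pb + 18 for each unit, where Pb is the price buyers pay.
On the curves, Pb = 1865/13 - (2/13)x and Ps = 293/13 + (2/13)x; the wedge Ps − Pb = 18 gives 293/13 + (2/13)x − (1865/13 - (2/13)x) = 18, so x' = 451.5.
Then Pb = 1865/13 − (2/13)·451.5 = 74 and Ps = 293/13 + (2/13)·451.5 = 92.
The subsidy expands output by 451.5 − 393 = 58.5 past the efficient level; on those units the gap between marginal cost and willingness to pay runs from 0 up to 18.
DWL = ½ × 18 × 58.5 = 526.5.

Deadweight loss = £526.5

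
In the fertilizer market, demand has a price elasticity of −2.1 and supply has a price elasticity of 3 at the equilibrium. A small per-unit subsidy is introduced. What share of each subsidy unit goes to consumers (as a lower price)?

For a small subsidy around the equilibrium, the benefit split depends on the relative slopes, which at a point are proportional to the elasticities.
Buyer share = εs/(εs + |εd|) = 3/(3 + 2.1) = 10/17; seller share = |εd|/(εs + |εd|) = 7/17.

Consumer share = 10/17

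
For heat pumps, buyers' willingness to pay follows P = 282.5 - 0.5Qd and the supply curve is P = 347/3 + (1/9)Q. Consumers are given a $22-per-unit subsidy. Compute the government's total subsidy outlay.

Government cost = $6798

Pre-subsidy: 282.5 - 0.5Q = 347/3 + (1/9)Q gives Q* = 273 and P* = 146.
With the rebate, buyers effectively pay Pb = Ps − 22, where Ps is the price sellers receive.
On the curves, Pb = 282.5 - 0.5Q and Ps = 347/3 + (1/9)Q; the wedge Ps − Pb = 22 gives 347/3 + (1/9)Q − (282.5 - 0.5Q) = 22, so Q' = 309.
Then Pb = 282.5 − 0.5·309 = 128 and Ps = 347/3 + (1/9)·309 = 150.
Government outlay = subsidy × quantity = 22 × 309 = 6798.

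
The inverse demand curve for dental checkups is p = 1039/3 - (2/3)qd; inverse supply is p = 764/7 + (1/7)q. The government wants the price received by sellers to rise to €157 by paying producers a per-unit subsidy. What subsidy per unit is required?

Required subsidy s = €34 per unit

At a seller price of 157, quantity supplied is -764 + 7·157 = 335.
Buyers absorb 335 only when they pay pb = 1039/3 − (2/3)·335 = 123.
s = ps − pb = 157 − 123 = 34.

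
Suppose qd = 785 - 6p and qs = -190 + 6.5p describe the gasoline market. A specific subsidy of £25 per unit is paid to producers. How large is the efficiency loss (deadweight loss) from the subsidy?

Deadweight loss = £975

Pre-subsidy: 785 - 6p = -190 + 6.5p gives p* = 78, q* = 317.
With the subsidy, sellers receive ps = pb + 25 for each unit, where pb is the price buyers pay.
Supply in terms of pb becomes qs = -190 + 6.5(pb + 25) = -27.5 + 6.5pb. Setting this equal to demand: 785 - 6pb = -27.5 + 6.5pb, so pb = 65.
Sellers receive ps = 65 + 25 = 90; q' = 785 − 6·65 = 395.
The subsidy expands output by 395 − 317 = 78 past the efficient level; on those units the gap between marginal cost and willingness to pay runs from 0 up to 25.
DWL = ½ × 25 × 78 = 975.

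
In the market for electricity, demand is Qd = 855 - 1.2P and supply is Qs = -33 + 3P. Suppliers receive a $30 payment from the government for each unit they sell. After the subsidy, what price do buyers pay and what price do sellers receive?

Buyers pay $190; sellers receive $220

Pre-subsidy: 855 - 1.2P = -33 + 3P gives P* = 1480/7, Q* = 4209/7.
With the subsidy, sellers receive Ps = Pb + 30 for each unit, where Pb is the price buyers pay.
Supply in terms of Pb becomes Qs = -33 + 3(Pb + 30) = 57 + 3Pb. Setting this equal to demand: 855 - 1.2Pb = 57 + 3Pb, so Pb = 190.
Sellers receive Ps = 190 + 30 = 220; Q' = 855 − 1.2·190 = 627.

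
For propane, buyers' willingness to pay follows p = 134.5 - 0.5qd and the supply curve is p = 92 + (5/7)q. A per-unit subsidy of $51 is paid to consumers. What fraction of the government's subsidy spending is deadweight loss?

Pre-subsidy: 134.5 - 0.5q = 92 + (5/7)q gives q* = 35 and p* = 117.
With the rebate, buyers effectively pay pb = ps − 51, where ps is the price sellers receive.
On the curves, pb = 134.5 - 0.5q and ps = 92 + (5/7)q; the wedge ps − pb = 51 gives 92 + (5/7)q − (134.5 - 0.5q) = 51, so q' = 77.
Then pb = 134.5 − 0.5·77 = 96 and ps = 92 + (5/7)·77 = 147.
ΔCS = ½(35 + 77)(117 − 96) = 1176; ΔPS = ½(35 + 77)(147 − 117) = 1680.
Government spending = 51 × 77 = 3927.
DWL = ½ × 51 × (77 − 35) = 1071; fraction = 1071 / 3927 = 3/11.

DWL / government spending = 3/11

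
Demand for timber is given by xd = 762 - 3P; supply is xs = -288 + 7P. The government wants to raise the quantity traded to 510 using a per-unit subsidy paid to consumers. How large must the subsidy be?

Required subsidy s = 30 per unit

At x = 510, invert demand for the buyer price: Pb = (762 − 510)/3 = 84; invert supply for the seller price: Ps = (510 − (-288))/7 = 114.
The subsidy must fill the gap: s = Ps − Pb = 114 − 84 = 30.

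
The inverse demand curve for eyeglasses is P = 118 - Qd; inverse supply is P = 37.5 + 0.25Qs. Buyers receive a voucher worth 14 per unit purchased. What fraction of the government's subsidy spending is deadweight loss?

DWL / government spending = 2/27

Pre-subsidy: 118 - Q = 37.5 + 0.25Q gives Q* = 64.4 and P* = 53.6.
With the rebate, buyers effectively pay Pb = Ps − 14, where Ps is the price sellers receive.
On the curves, Pb = 118 - Q and Ps = 37.5 + 0.25Q; the wedge Ps − Pb = 14 gives 37.5 + 0.25Q − (118 - Q) = 14, so Q' = 75.6.
Then Pb = 118 − 1·75.6 = 42.4 and Ps = 37.5 + 0.25·75.6 = 56.4.
ΔCS = ½(64.4 + 75.6)(53.6 − 42.4) = 784; ΔPS = ½(64.4 + 75.6)(56.4 − 53.6) = 196.
Government spending = 14 × 75.6 = 1058.4.
DWL = ½ × 14 × (75.6 − 64.4) = 78.4; fraction = 78.4 / 1058.4 = 2/27.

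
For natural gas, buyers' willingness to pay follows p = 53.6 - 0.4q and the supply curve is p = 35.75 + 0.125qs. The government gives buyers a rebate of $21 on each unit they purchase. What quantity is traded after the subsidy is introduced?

Pre-subsidy: 53.6 - 0.4q = 35.75 + 0.125q gives q* = 34 and p* = 40.
With the rebate, buyers effectively pay pb = ps − 21, where ps is the price sellers receive.
On the curves, pb = 53.6 - 0.4q and ps = 35.75 + 0.125q; the wedge ps − pb = 21 gives 35.75 + 0.125q − (53.6 - 0.4q) = 21, so q' = 74.
Then pb = 53.6 − 0.4·74 = 24 and ps = 35.75 + 0.125·74 = 45.

q' = 74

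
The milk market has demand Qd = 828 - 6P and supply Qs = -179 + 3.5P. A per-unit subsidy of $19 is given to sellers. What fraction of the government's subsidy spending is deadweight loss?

DWL / government spending = 7/78

Pre-subsidy: 828 - 6P = -179 + 3.5P gives P* = 106, Q* = 192.
With the subsidy, sellers receive Ps = Pb + 19 for each unit, where Pb is the price buyers pay.
Supply in terms of Pb becomes Qs = -179 + 3.5(Pb + 19) = -112.5 + 3.5Pb. Setting this equal to demand: 828 - 6Pb = -112.5 + 3.5Pb, so Pb = 99.
Sellers receive Ps = 99 + 19 = 118; Q' = 828 − 6·99 = 234.
ΔCS = ½(192 + 234)(106 − 99) = 1491; ΔPS = ½(192 + 234)(118 − 106) = 2556.
Government spending = 19 × 234 = 4446.
DWL = ½ × 19 × (234 − 192) = 399; fraction = 399 / 4446 = 7/78.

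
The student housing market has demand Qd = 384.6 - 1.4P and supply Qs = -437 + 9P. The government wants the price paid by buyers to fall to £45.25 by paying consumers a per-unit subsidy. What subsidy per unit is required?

At a buyer price of 45.25, quantity demanded is 384.6 − 1.4·45.25 = 321.25.
Sellers supply 321.25 only when they receive Ps with -437 + 9·Ps = 321.25, i.e. Ps = 84.25.
s = Ps − Pb = 84.25 − 45.25 = 39.

Required subsidy s = £39 per unit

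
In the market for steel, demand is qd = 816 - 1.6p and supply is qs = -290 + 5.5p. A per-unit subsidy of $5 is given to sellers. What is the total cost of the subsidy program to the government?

Pre-subsidy: 816 - 1.6p = -290 + 5.5p gives p* = 11060/71, q* = 40240/71.
With the subsidy, sellers receive ps = pb + 5 for each unit, where pb is the price buyers pay.
Supply in terms of pb becomes qs = -290 + 5.5(pb + 5) = -262.5 + 5.5pb. Setting this equal to demand: 816 - 1.6pb = -262.5 + 5.5pb, so pb = 10785/71.
Sellers receive ps = 10785/71 + 5 = 11140/71; q' = 816 − 1.6·(10785/71) = 40680/71.
Government outlay = subsidy × quantity = 5 × 40680/71 = 203400/71.

Government cost = 203400/71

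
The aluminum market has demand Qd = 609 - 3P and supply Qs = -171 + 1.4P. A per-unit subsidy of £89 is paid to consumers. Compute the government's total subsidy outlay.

Pre-subsidy: 609 - 3P = -171 + 1.4P gives P* = 1950/11, Q* = 849/11.
With the rebate, buyers effectively pay Pb = Ps − 89, where Ps is the price sellers receive.
Demand in terms of Ps becomes Qd = 609 − 3(Ps − 89) = 876 - 3Ps. Setting this equal to supply: 876 - 3Ps = -171 + 1.4Ps, so Ps = 5235/22.
Buyers pay Pb = 5235/22 − 89 = 3277/22; Q' = -171 + 1.4·(5235/22) = 3567/22.
Government outlay = subsidy × quantity = 89 × 3567/22 = 317463/22.

Government cost = 317463/22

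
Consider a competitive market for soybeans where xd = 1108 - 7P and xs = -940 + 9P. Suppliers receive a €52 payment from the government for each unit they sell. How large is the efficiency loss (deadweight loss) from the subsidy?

Deadweight loss = €5323.5

Pre-subsidy: 1108 - 7P = -940 + 9P gives P* = 128, x* = 212.
With the subsidy, sellers receive Ps = Pb + 52 for each unit, where Pb is the price buyers pay.
Supply in terms of Pb becomes xs = -940 + 9(Pb + 52) = -472 + 9Pb. Setting this equal to demand: 1108 - 7Pb = -472 + 9Pb, so Pb = 98.75.
Sellers receive Ps = 98.75 + 52 = 150.75; x' = 1108 − 7·98.75 = 416.75.
The subsidy expands output by 416.75 − 212 = 204.75 past the efficient level; on those units the gap between marginal cost and willingness to pay runs from 0 up to 52.
DWL = ½ × 52 × 204.75 = 5323.5.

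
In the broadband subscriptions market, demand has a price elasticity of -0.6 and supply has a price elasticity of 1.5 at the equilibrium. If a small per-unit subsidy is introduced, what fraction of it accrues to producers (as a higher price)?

For a small subsidy around the equilibrium, the benefit split depends on the relative slopes, which at a point are proportional to the elasticities.
Buyer share = εs/(εs + |εd|) = 1.5/(1.5 + 0.6) = 5/7; seller share = |εd|/(εs + |εd|) = 2/7.
So producers capture 2/7 of the subsidy.

Producer share = 2/7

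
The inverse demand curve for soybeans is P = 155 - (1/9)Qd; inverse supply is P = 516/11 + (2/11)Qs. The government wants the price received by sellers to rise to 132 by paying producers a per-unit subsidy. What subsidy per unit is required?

At a seller price of 132, quantity supplied is -258 + 5.5·132 = 468.
Buyers absorb 468 only when they pay Pb = 155 − (1/9)·468 = 103.
s = Ps − Pb = 132 − 103 = 29.

Required subsidy s = 29 per unit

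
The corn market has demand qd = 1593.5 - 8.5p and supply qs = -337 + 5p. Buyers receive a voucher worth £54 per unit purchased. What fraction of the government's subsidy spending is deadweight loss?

DWL / government spending = 85/548

Pre-subsidy: 1593.5 - 8.5p = -337 + 5p gives p* = 143, q* = 378.
With the rebate, buyers effectively pay pb = ps − 54, where ps is the price sellers receive.
Demand in terms of ps becomes qd = 1593.5 − 8.5(ps − 54) = 2052.5 - 8.5ps. Setting this equal to supply: 2052.5 - 8.5ps = -337 + 5ps, so ps = 177.
Buyers pay pb = 177 − 54 = 123; q' = -337 + 5·177 = 548.
ΔCS = ½(378 + 548)(143 − 123) = 9260; ΔPS = ½(378 + 548)(177 − 143) = 15742.
Government spending = 54 × 548 = 29592.
DWL = ½ × 54 × (548 − 378) = 4590; fraction = 4590 / 29592 = 85/548.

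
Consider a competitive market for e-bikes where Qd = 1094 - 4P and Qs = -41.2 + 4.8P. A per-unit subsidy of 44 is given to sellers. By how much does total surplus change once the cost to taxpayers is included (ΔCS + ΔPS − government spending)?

Net change in total surplus = -2112

Pre-subsidy: 1094 - 4P = -41.2 + 4.8P gives P* = 129, Q* = 578.
With the subsidy, sellers receive Ps = Pb + 44 for each unit, where Pb is the price buyers pay.
Supply in terms of Pb becomes Qs = -41.2 + 4.8(Pb + 44) = 170 + 4.8Pb. Setting this equal to demand: 1094 - 4Pb = 170 + 4.8Pb, so Pb = 105.
Sellers receive Ps = 105 + 44 = 149; Q' = 1094 − 4·105 = 674.
ΔCS = ½(578 + 674)(129 − 105) = 15024; ΔPS = ½(578 + 674)(149 − 129) = 12520.
Government spending = 44 × 674 = 29656.
Net change = 15024 + 12520 − 29656 = -2112. The loss equals the DWL triangle ½·44·96.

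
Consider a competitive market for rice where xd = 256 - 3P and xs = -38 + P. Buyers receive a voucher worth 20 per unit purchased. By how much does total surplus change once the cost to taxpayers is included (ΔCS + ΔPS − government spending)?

Pre-subsidy: 256 - 3P = -38 + P gives P* = 73.5, x* = 35.5.
With the rebate, buyers effectively pay Pb = Ps − 20, where Ps is the price sellers receive.
Demand in terms of Ps becomes xd = 256 − 3(Ps − 20) = 316 - 3Ps. Setting this equal to supply: 316 - 3Ps = -38 + Ps, so Ps = 88.5.
Buyers pay Pb = 88.5 − 20 = 68.5; x' = -38 + 1·88.5 = 50.5.
ΔCS = ½(35.5 + 50.5)(73.5 − 68.5) = 215; ΔPS = ½(35.5 + 50.5)(88.5 − 73.5) = 645.
Government spending = 20 × 50.5 = 1010.
Net change = 215 + 645 − 1010 = -150. The loss equals the DWL triangle ½·20·15.

Net change in total surplus = -150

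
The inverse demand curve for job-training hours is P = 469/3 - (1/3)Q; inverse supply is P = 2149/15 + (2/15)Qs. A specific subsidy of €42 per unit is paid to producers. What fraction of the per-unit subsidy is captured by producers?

Pre-subsidy: 469/3 - (1/3)Q = 2149/15 + (2/15)Q gives Q* = 28 and P* = 147.
With the subsidy, sellers receive Ps = Pb + 42 for each unit, where Pb is the price buyers pay.
On the curves, Pb = 469/3 - (1/3)Q and Ps = 2149/15 + (2/15)Q; the wedge Ps − Pb = 42 gives 2149/15 + (2/15)Q − (469/3 - (1/3)Q) = 42, so Q' = 118.
Then Pb = 469/3 − (1/3)·118 = 117 and Ps = 2149/15 + (2/15)·118 = 159.
Buyers' price falls by P* − Pb = 147 − 117 = 30; sellers' price rises by Ps − P* = 159 − 147 = 12.
So producers capture 12/42 = 2/7 of each unit of subsidy.

Producer share = 2/7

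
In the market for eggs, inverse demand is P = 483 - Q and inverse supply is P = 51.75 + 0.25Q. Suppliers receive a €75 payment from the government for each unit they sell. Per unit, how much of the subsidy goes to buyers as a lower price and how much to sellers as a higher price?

Buyers gain €60 per unit; sellers gain €15 per unit

Pre-subsidy: 483 - Q = 51.75 + 0.25Q gives Q* = 345 and P* = 138.
With the subsidy, sellers receive Ps = Pb + 75 for each unit, where Pb is the price buyers pay.
On the curves, Pb = 483 - Q and Ps = 51.75 + 0.25Q; the wedge Ps − Pb = 75 gives 51.75 + 0.25Q − (483 - Q) = 75, so Q' = 405.
Then Pb = 483 − 1·405 = 78 and Ps = 51.75 + 0.25·405 = 153.
Buyers' price falls by P* − Pb = 138 − 78 = 60; sellers' price rises by Ps − P* = 153 − 138 = 15.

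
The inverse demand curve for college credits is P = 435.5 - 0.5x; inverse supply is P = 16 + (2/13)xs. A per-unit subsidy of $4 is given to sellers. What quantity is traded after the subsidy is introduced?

Pre-subsidy: 435.5 - 0.5x = 16 + (2/13)x gives x* = 10907/17 and P* = 1950/17.
With the subsidy, sellers receive Ps = Pb + 4 for each unit, where Pb is the price buyers pay.
On the curves, Pb = 435.5 - 0.5x and Ps = 16 + (2/13)x; the wedge Ps − Pb = 4 gives 16 + (2/13)x − (435.5 - 0.5x) = 4, so x' = 11011/17.
Then Pb = 435.5 − 0.5·(11011/17) = 1898/17 and Ps = 16 + (2/13)·(11011/17) = 1966/17.

x' = 11011/17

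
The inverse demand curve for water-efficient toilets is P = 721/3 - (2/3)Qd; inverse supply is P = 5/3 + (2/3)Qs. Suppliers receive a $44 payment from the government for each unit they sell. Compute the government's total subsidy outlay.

Pre-subsidy: 721/3 - (2/3)Q = 5/3 + (2/3)Q gives Q* = 179 and P* = 121.
With the subsidy, sellers receive Ps = Pb + 44 for each unit, where Pb is the price buyers pay.
On the curves, Pb = 721/3 - (2/3)Q and Ps = 5/3 + (2/3)Q; the wedge Ps − Pb = 44 gives 5/3 + (2/3)Q − (721/3 - (2/3)Q) = 44, so Q' = 212.
Then Pb = 721/3 − (2/3)·212 = 99 and Ps = 5/3 + (2/3)·212 = 143.
Government outlay = subsidy × quantity = 44 × 212 = 9328.

Government cost = $9328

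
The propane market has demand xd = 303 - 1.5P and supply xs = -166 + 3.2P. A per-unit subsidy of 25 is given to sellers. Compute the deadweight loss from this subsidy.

Pre-subsidy: 303 - 1.5P = -166 + 3.2P gives P* = 4690/47, x* = 7206/47.
With the subsidy, sellers receive Ps = Pb + 25 for each unit, where Pb is the price buyers pay.
Supply in terms of Pb becomes xs = -166 + 3.2(Pb + 25) = -86 + 3.2Pb. Setting this equal to demand: 303 - 1.5Pb = -86 + 3.2Pb, so Pb = 3890/47.
Sellers receive Ps = 3890/47 + 25 = 5065/47; x' = 303 − 1.5·(3890/47) = 8406/47.
The subsidy expands output by 8406/47 − 7206/47 = 1200/47 past the efficient level; on those units the gap between marginal cost and willingness to pay runs from 0 up to 25.
DWL = ½ × 25 × 1200/47 = 15000/47.

Deadweight loss = 15000/47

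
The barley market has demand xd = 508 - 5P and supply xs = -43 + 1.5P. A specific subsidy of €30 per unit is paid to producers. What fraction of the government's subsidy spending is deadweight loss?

DWL / government spending = 225/1544

Pre-subsidy: 508 - 5P = -43 + 1.5P gives P* = 1102/13, x* = 1094/13.
With the subsidy, sellers receive Ps = Pb + 30 for each unit, where Pb is the price buyers pay.
Supply in terms of Pb becomes xs = -43 + 1.5(Pb + 30) = 2 + 1.5Pb. Setting this equal to demand: 508 - 5Pb = 2 + 1.5Pb, so Pb = 1012/13.
Sellers receive Ps = 1012/13 + 30 = 1402/13; x' = 508 − 5·(1012/13) = 1544/13.
ΔCS = ½(1094/13 + 1544/13)(1102/13 − 1012/13) = 118710/169; ΔPS = ½(1094/13 + 1544/13)(1402/13 − 1102/13) = 395700/169.
Government spending = 30 × 1544/13 = 46320/13.
DWL = ½ × 30 × (1544/13 − 1094/13) = 6750/13; fraction = (6750/13) / (46320/13) = 225/1544.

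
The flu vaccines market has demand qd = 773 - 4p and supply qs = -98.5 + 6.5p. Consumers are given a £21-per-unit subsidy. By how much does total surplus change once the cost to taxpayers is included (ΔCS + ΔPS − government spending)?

Net change in total surplus = -£546

Pre-subsidy: 773 - 4p = -98.5 + 6.5p gives p* = 83, q* = 441.
With the rebate, buyers effectively pay pb = ps − 21, where ps is the price sellers receive.
Demand in terms of ps becomes qd = 773 − 4(ps − 21) = 857 - 4ps. Setting this equal to supply: 857 - 4ps = -98.5 + 6.5ps, so ps = 91.
Buyers pay pb = 91 − 21 = 70; q' = -98.5 + 6.5·91 = 493.
ΔCS = ½(441 + 493)(83 − 70) = 6071; ΔPS = ½(441 + 493)(91 − 83) = 3736.
Government spending = 21 × 493 = 10353.
Net change = 6071 + 3736 − 10353 = -546. The loss equals the DWL triangle ½·21·52.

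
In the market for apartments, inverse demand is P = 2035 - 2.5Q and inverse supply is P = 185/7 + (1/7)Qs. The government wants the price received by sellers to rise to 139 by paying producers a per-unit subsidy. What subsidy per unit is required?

At a seller price of 139, quantity supplied is -185 + 7·139 = 788.
Buyers absorb 788 only when they pay Pb = 2035 − 2.5·788 = 65.
s = Ps − Pb = 139 − 65 = 74.

Required subsidy s = 74 per unit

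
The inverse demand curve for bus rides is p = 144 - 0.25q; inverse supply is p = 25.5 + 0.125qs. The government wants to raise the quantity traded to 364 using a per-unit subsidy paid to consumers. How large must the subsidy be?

At q = 364, from the demand curve buyers pay pb = 144 − 0.25·364 = 53; from the supply curve sellers need ps = 25.5 + 0.125·364 = 71.
The subsidy must fill the gap: s = ps − pb = 71 − 53 = 18.

Required subsidy s = 18 per unit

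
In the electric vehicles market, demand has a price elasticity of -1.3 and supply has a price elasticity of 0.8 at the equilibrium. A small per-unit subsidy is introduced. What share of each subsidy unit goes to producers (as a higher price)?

For a small subsidy around the equilibrium, the benefit split depends on the relative slopes, which at a point are proportional to the elasticities.
Buyer share = εs/(εs + |εd|) = 0.8/(0.8 + 1.3) = 8/21; seller share = |εd|/(εs + |εd|) = 13/21.
So producers capture 13/21 of the subsidy.

Producer share = 13/21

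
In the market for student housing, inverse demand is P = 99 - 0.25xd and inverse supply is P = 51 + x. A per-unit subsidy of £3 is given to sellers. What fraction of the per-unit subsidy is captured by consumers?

Pre-subsidy: 99 - 0.25x = 51 + x gives x* = 38.4 and P* = 89.4.
With the subsidy, sellers receive Ps = Pb + 3 for each unit, where Pb is the price buyers pay.
On the curves, Pb = 99 - 0.25x and Ps = 51 + x; the wedge Ps − Pb = 3 gives 51 + x − (99 - 0.25x) = 3, so x' = 40.8.
Then Pb = 99 − 0.25·40.8 = 88.8 and Ps = 51 + 1·40.8 = 91.8.
Buyers' price falls by P* − Pb = 89.4 − 88.8 = 0.6; sellers' price rises by Ps − P* = 91.8 − 89.4 = 2.4.
So consumers capture 0.6/3 = 0.2 of each unit of subsidy.

Consumer share = 0.2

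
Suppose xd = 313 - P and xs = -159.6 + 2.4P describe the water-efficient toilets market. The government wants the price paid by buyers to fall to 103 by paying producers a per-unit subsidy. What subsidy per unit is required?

At a buyer price of 103, quantity demanded is 313 − 1·103 = 210.
Sellers supply 210 only when they receive Ps with -159.6 + 2.4·Ps = 210, i.e. Ps = 154.
s = Ps − Pb = 154 − 103 = 51.

Required subsidy s = 51 per unit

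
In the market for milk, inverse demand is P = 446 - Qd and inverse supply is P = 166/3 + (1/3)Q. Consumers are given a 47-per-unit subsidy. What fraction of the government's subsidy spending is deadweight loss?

DWL / government spending = 141/2626

Pre-subsidy: 446 - Q = 166/3 + (1/3)Q gives Q* = 293 and P* = 153.
With the rebate, buyers effectively pay Pb = Ps − 47, where Ps is the price sellers receive.
On the curves, Pb = 446 - Q and Ps = 166/3 + (1/3)Q; the wedge Ps − Pb = 47 gives 166/3 + (1/3)Q − (446 - Q) = 47, so Q' = 328.25.
Then Pb = 446 − 1·328.25 = 117.75 and Ps = 166/3 + (1/3)·328.25 = 164.75.
ΔCS = ½(293 + 328.25)(153 − 117.75) = 10949.53125; ΔPS = ½(293 + 328.25)(164.75 − 153) = 3649.84375.
Government spending = 47 × 328.25 = 15427.75.
DWL = ½ × 47 × (328.25 − 293) = 828.375; fraction = 828.375 / 15427.75 = 141/2626.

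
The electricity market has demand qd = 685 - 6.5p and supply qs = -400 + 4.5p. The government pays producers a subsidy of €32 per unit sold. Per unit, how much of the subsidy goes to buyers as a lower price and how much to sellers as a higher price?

Pre-subsidy: 685 - 6.5p = -400 + 4.5p gives p* = 1085/11, q* = 965/22.
With the subsidy, sellers receive ps = pb + 32 for each unit, where pb is the price buyers pay.
Supply in terms of pb becomes qs = -400 + 4.5(pb + 32) = -256 + 4.5pb. Setting this equal to demand: 685 - 6.5pb = -256 + 4.5pb, so pb = 941/11.
Sellers receive ps = 941/11 + 32 = 1293/11; q' = 685 − 6.5·(941/11) = 2837/22.
Buyers' price falls by p* − pb = 1085/11 − 941/11 = 144/11; sellers' price rises by ps − p* = 1293/11 − 1085/11 = 208/11.

Buyers gain 144/11 per unit; sellers gain 208/11 per unit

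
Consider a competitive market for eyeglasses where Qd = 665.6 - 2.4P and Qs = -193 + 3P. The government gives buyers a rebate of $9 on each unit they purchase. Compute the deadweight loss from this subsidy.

Deadweight loss = $54

Pre-subsidy: 665.6 - 2.4P = -193 + 3P gives P* = 159, Q* = 284.
With the rebate, buyers effectively pay Pb = Ps − 9, where Ps is the price sellers receive.
Demand in terms of Ps becomes Qd = 665.6 − 2.4(Ps − 9) = 687.2 - 2.4Ps. Setting this equal to supply: 687.2 - 2.4Ps = -193 + 3Ps, so Ps = 163.
Buyers pay Pb = 163 − 9 = 154; Q' = -193 + 3·163 = 296.
The subsidy expands output by 296 − 284 = 12 past the efficient level; on those units the gap between marginal cost and willingness to pay runs from 0 up to 9.
DWL = ½ × 9 × 12 = 54.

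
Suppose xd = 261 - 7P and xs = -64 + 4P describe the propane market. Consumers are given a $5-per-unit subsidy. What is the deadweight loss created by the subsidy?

Deadweight loss = 350/11

Pre-subsidy: 261 - 7P = -64 + 4P gives P* = 325/11, x* = 596/11.
With the rebate, buyers effectively pay Pb = Ps − 5, where Ps is the price sellers receive.
Demand in terms of Ps becomes xd = 261 − 7(Ps − 5) = 296 - 7Ps. Setting this equal to supply: 296 - 7Ps = -64 + 4Ps, so Ps = 360/11.
Buyers pay Pb = 360/11 − 5 = 305/11; x' = -64 + 4·(360/11) = 736/11.
The subsidy expands output by 736/11 − 596/11 = 140/11 past the efficient level; on those units the gap between marginal cost and willingness to pay runs from 0 up to 5.
DWL = ½ × 5 × 140/11 = 350/11.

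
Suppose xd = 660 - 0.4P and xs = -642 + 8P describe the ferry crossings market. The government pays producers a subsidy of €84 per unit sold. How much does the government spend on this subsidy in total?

Pre-subsidy: 660 - 0.4P = -642 + 8P gives P* = 155, x* = 598.
With the subsidy, sellers receive Ps = Pb + 84 for each unit, where Pb is the price buyers pay.
Supply in terms of Pb becomes xs = -642 + 8(Pb + 84) = 30 + 8Pb. Setting this equal to demand: 660 - 0.4Pb = 30 + 8Pb, so Pb = 75.
Sellers receive Ps = 75 + 84 = 159; x' = 660 − 0.4·75 = 630.
Government outlay = subsidy × quantity = 84 × 630 = 52920.

Government cost = €52920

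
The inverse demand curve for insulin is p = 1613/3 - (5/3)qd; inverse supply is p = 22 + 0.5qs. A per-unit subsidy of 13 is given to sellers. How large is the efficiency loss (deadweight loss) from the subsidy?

Deadweight loss = 39

Pre-subsidy: 1613/3 - (5/3)q = 22 + 0.5q gives q* = 238 and p* = 141.
With the subsidy, sellers receive ps = pb + 13 for each unit, where pb is the price buyers pay.
On the curves, pb = 1613/3 - (5/3)q and ps = 22 + 0.5q; the wedge ps − pb = 13 gives 22 + 0.5q − (1613/3 - (5/3)q) = 13, so q' = 244.
Then pb = 1613/3 − (5/3)·244 = 131 and ps = 22 + 0.5·244 = 144.
The subsidy expands output by 244 − 238 = 6 past the efficient level; on those units the gap between marginal cost and willingness to pay runs from 0 up to 13.
DWL = ½ × 13 × 6 = 39.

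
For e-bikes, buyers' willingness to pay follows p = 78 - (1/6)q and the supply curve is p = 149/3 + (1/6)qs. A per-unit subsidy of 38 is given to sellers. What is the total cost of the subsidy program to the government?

Government cost = 7562

Pre-subsidy: 78 - (1/6)q = 149/3 + (1/6)q gives q* = 85 and p* = 383/6.
With the subsidy, sellers receive ps = pb + 38 for each unit, where pb is the price buyers pay.
On the curves, pb = 78 - (1/6)q and ps = 149/3 + (1/6)q; the wedge ps − pb = 38 gives 149/3 + (1/6)q − (78 - (1/6)q) = 38, so q' = 199.
Then pb = 78 − (1/6)·199 = 269/6 and ps = 149/3 + (1/6)·199 = 497/6.
Government outlay = subsidy × quantity = 38 × 199 = 7562.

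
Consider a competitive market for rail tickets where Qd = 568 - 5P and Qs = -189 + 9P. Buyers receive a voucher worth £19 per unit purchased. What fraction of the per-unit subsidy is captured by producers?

Producer share = 5/14

Pre-subsidy: 568 - 5P = -189 + 9P gives P* = 757/14, Q* = 4167/14.
With the rebate, buyers effectively pay Pb = Ps − 19, where Ps is the price sellers receive.
Demand in terms of Ps becomes Qd = 568 − 5(Ps − 19) = 663 - 5Ps. Setting this equal to supply: 663 - 5Ps = -189 + 9Ps, so Ps = 426/7.
Buyers pay Pb = 426/7 − 19 = 293/7; Q' = -189 + 9·(426/7) = 2511/7.
Buyers' price falls by P* − Pb = 757/14 − 293/7 = 171/14; sellers' price rises by Ps − P* = 426/7 − 757/14 = 95/14.
So producers capture (95/14)/19 = 5/14 of each unit of subsidy.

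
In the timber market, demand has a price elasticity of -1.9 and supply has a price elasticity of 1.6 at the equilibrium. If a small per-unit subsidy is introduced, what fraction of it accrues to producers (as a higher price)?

Producer share = 19/35

For a small subsidy around the equilibrium, the benefit split depends on the relative slopes, which at a point are proportional to the elasticities.
Buyer share = εs/(εs + |εd|) = 1.6/(1.6 + 1.9) = 16/35; seller share = |εd|/(εs + |εd|) = 19/35.
So producers capture 19/35 of the subsidy.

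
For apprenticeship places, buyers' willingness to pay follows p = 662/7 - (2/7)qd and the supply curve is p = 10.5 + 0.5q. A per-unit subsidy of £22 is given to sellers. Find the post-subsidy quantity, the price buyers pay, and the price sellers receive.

q' = 135; buyers pay £56; sellers receive £78

Pre-subsidy: 662/7 - (2/7)q = 10.5 + 0.5q gives q* = 107 and p* = 64.
With the subsidy, sellers receive ps = pb + 22 for each unit, where pb is the price buyers pay.
On the curves, pb = 662/7 - (2/7)q and ps = 10.5 + 0.5q; the wedge ps − pb = 22 gives 10.5 + 0.5q − (662/7 - (2/7)q) = 22, so q' = 135.
Then pb = 662/7 − (2/7)·135 = 56 and ps = 10.5 + 0.5·135 = 78.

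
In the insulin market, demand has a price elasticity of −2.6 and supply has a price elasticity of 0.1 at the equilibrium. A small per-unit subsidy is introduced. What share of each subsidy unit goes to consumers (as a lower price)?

Consumer share = 1/27

For a small subsidy around the equilibrium, the benefit split depends on the relative slopes, which at a point are proportional to the elasticities.
Buyer share = εs/(εs + |εd|) = 0.1/(0.1 + 2.6) = 1/27; seller share = |εd|/(εs + |εd|) = 26/27.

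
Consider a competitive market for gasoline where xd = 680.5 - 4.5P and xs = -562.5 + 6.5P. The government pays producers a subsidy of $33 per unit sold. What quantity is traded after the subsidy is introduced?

Pre-subsidy: 680.5 - 4.5P = -562.5 + 6.5P gives P* = 113, x* = 172.
With the subsidy, sellers receive Ps = Pb + 33 for each unit, where Pb is the price buyers pay.
Supply in terms of Pb becomes xs = -562.5 + 6.5(Pb + 33) = -348 + 6.5Pb. Setting this equal to demand: 680.5 - 4.5Pb = -348 + 6.5Pb, so Pb = 93.5.
Sellers receive Ps = 93.5 + 33 = 126.5; x' = 680.5 − 4.5·93.5 = 259.75.

x' = 259.75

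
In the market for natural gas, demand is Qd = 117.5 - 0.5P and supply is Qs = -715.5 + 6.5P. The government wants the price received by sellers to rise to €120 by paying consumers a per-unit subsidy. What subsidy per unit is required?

At a seller price of 120, quantity supplied is -715.5 + 6.5·120 = 64.5.
Buyers absorb 64.5 only when they pay Pb with 117.5 − 0.5·Pb = 64.5, i.e. Pb = 106.
s = Ps − Pb = 120 − 106 = 14.

Required subsidy s = €14 per unit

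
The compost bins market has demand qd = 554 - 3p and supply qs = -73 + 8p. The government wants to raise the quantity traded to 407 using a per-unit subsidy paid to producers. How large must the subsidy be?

At q = 407, invert demand for the buyer price: pb = (554 − 407)/3 = 49; invert supply for the seller price: ps = (407 − (-73))/8 = 60.
The subsidy must fill the gap: s = ps − pb = 60 − 49 = 11.

Required subsidy s = 11 per unit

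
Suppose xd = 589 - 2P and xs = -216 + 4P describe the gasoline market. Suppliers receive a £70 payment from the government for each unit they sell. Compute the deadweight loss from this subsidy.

Deadweight loss = 9800/3

Pre-subsidy: 589 - 2P = -216 + 4P gives P* = 805/6, x* = 962/3.
With the subsidy, sellers receive Ps = Pb + 70 for each unit, where Pb is the price buyers pay.
Supply in terms of Pb becomes xs = -216 + 4(Pb + 70) = 64 + 4Pb. Setting this equal to demand: 589 - 2Pb = 64 + 4Pb, so Pb = 87.5.
Sellers receive Ps = 87.5 + 70 = 157.5; x' = 589 − 2·87.5 = 414.
The subsidy expands output by 414 − 962/3 = 280/3 past the efficient level; on those units the gap between marginal cost and willingness to pay runs from 0 up to 70.
DWL = ½ × 70 × 280/3 = 9800/3.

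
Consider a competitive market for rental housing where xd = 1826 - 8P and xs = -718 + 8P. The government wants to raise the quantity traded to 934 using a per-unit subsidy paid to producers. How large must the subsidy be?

At x = 934, invert demand for the buyer price: Pb = (1826 − 934)/8 = 111.5; invert supply for the seller price: Ps = (934 − (-718))/8 = 206.5.
The subsidy must fill the gap: s = Ps − Pb = 206.5 − 111.5 = 95.

Required subsidy s = 95 per unit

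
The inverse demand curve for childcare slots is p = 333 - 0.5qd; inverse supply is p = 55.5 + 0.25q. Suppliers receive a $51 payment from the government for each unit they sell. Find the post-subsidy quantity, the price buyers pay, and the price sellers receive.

Pre-subsidy: 333 - 0.5q = 55.5 + 0.25q gives q* = 370 and p* = 148.
With the subsidy, sellers receive ps = pb + 51 for each unit, where pb is the price buyers pay.
On the curves, pb = 333 - 0.5q and ps = 55.5 + 0.25q; the wedge ps − pb = 51 gives 55.5 + 0.25q − (333 - 0.5q) = 51, so q' = 438.
Then pb = 333 − 0.5·438 = 114 and ps = 55.5 + 0.25·438 = 165.

q' = 438; buyers pay $114; sellers receive $165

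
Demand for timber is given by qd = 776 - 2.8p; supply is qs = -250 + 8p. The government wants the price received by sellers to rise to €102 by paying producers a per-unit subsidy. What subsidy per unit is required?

At a seller price of 102, quantity supplied is -250 + 8·102 = 566.
Buyers absorb 566 only when they pay pb with 776 − 2.8·pb = 566, i.e. pb = 75.
s = ps − pb = 102 − 75 = 27.

Required subsidy s = €27 per unit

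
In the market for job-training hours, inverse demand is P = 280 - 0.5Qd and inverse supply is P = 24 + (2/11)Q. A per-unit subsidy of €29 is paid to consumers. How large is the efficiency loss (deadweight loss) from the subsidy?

Pre-subsidy: 280 - 0.5Q = 24 + (2/11)Q gives Q* = 5632/15 and P* = 1384/15.
With the rebate, buyers effectively pay Pb = Ps − 29, where Ps is the price sellers receive.
On the curves, Pb = 280 - 0.5Q and Ps = 24 + (2/11)Q; the wedge Ps − Pb = 29 gives 24 + (2/11)Q − (280 - 0.5Q) = 29, so Q' = 418.
Then Pb = 280 − 0.5·418 = 71 and Ps = 24 + (2/11)·418 = 100.
The subsidy expands output by 418 − 5632/15 = 638/15 past the efficient level; on those units the gap between marginal cost and willingness to pay runs from 0 up to 29.
DWL = ½ × 29 × 638/15 = 9251/15.

Deadweight loss = 9251/15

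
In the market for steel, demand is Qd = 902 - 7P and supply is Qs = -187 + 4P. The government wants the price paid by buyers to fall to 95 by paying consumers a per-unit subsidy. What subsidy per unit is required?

At a buyer price of 95, quantity demanded is 902 − 7·95 = 237.
Sellers supply 237 only when they receive Ps with -187 + 4·Ps = 237, i.e. Ps = 106.
s = Ps − Pb = 106 − 95 = 11.

Required subsidy s = 11 per unit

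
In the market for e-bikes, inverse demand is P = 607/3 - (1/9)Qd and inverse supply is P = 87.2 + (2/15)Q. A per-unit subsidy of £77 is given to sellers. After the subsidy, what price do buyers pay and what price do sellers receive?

Pre-subsidy: 607/3 - (1/9)Q = 87.2 + (2/15)Q gives Q* = 471 and P* = 150.
With the subsidy, sellers receive Ps = Pb + 77 for each unit, where Pb is the price buyers pay.
On the curves, Pb = 607/3 - (1/9)Q and Ps = 87.2 + (2/15)Q; the wedge Ps − Pb = 77 gives 87.2 + (2/15)Q − (607/3 - (1/9)Q) = 77, so Q' = 786.
Then Pb = 607/3 − (1/9)·786 = 115 and Ps = 87.2 + (2/15)·786 = 192.

Buyers pay £115; sellers receive £192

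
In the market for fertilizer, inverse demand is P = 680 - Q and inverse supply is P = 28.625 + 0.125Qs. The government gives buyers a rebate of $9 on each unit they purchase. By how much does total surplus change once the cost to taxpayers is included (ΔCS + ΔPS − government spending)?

Net change in total surplus = -$36

Pre-subsidy: 680 - Q = 28.625 + 0.125Q gives Q* = 579 and P* = 101.
With the rebate, buyers effectively pay Pb = Ps − 9, where Ps is the price sellers receive.
On the curves, Pb = 680 - Q and Ps = 28.625 + 0.125Q; the wedge Ps − Pb = 9 gives 28.625 + 0.125Q − (680 - Q) = 9, so Q' = 587.
Then Pb = 680 − 1·587 = 93 and Ps = 28.625 + 0.125·587 = 102.
ΔCS = ½(579 + 587)(101 − 93) = 4664; ΔPS = ½(579 + 587)(102 − 101) = 583.
Government spending = 9 × 587 = 5283.
Net change = 4664 + 583 − 5283 = -36. The loss equals the DWL triangle ½·9·8.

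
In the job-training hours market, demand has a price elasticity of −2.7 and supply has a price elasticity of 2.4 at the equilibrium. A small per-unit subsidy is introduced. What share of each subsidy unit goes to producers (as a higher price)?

For a small subsidy around the equilibrium, the benefit split depends on the relative slopes, which at a point are proportional to the elasticities.
Buyer share = εs/(εs + |εd|) = 2.4/(2.4 + 2.7) = 8/17; seller share = |εd|/(εs + |εd|) = 9/17.
So producers capture 9/17 of the subsidy.

Producer share = 9/17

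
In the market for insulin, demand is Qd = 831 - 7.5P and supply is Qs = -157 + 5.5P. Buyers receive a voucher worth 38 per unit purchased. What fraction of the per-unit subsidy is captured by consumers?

Consumer share = 11/26

Pre-subsidy: 831 - 7.5P = -157 + 5.5P gives P* = 76, Q* = 261.
With the rebate, buyers effectively pay Pb = Ps − 38, where Ps is the price sellers receive.
Demand in terms of Ps becomes Qd = 831 − 7.5(Ps − 38) = 1116 - 7.5Ps. Setting this equal to supply: 1116 - 7.5Ps = -157 + 5.5Ps, so Ps = 1273/13.
Buyers pay Pb = 1273/13 − 38 = 779/13; Q' = -157 + 5.5·(1273/13) = 9921/26.
Buyers' price falls by P* − Pb = 76 − 779/13 = 209/13; sellers' price rises by Ps − P* = 1273/13 − 76 = 285/13.
So consumers capture (209/13)/38 = 11/26 of each unit of subsidy.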